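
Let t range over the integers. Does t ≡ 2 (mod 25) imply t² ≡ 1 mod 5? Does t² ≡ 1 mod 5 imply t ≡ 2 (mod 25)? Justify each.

(⇒) This fails: take t = 2. Then 2 ≡ 2 (mod 25), but 2² = 4 ≡ 4 (mod 5), not 1.

(⇐) This fails: take t = 1. Then 1² = 1 ≡ 1 (mod 5), yet 1 ≡ 1 (mod 25), not 2.

Neither direction holds.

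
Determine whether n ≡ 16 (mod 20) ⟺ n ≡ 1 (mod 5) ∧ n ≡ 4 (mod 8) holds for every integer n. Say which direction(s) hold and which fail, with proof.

Not equivalent: only (⇐) holds.

[⇒] This fails: n = 16 gives 16 ≡ 16 (mod 20) but 16 ≡ 0 (mod 8), so the conjunction on the right does not hold.

[⇐] Conversely, if n ≡ 1 (mod 5) and n ≡ 4 (mod 8), then by the Chinese remainder theorem n ≡ 36 (mod 40). Since 36 ≡ 16 (mod 20) and 20 ∣ 40, we get n ≡ 16 (mod 20).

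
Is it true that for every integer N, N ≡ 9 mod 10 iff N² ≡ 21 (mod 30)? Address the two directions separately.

Neither direction holds.

(⟹) This fails: take N = 19. Then 19 ≡ 9 (mod 10), but 19² = 361 ≡ 1 (mod 30), not 21.

(⟸) This fails: take N = 21. Then 21² = 441 ≡ 21 (mod 30), yet 21 ≡ 1 (mod 10), not 9.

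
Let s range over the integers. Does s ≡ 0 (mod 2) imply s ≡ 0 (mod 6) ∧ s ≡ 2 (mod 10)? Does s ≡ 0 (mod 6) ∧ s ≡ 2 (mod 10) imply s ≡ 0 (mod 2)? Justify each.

The forward direction fails; the converse holds.

Forward direction. This fails: s = 0 gives 0 ≡ 0 (mod 2) but 0 ≡ 0 (mod 10), so the conjunction on the right does not hold.

Converse. If s ≡ 0 (mod 6) and s ≡ 2 (mod 10), then by the Chinese remainder theorem s ≡ 12 (mod 30). Since 12 ≡ 0 (mod 2) and 2 ∣ 30, we get s ≡ 0 (mod 2).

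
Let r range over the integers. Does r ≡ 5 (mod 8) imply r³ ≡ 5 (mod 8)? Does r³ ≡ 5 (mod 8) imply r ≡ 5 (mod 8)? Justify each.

The biconditional holds.

(←) Suppose r³ ≡ 5 (mod 8). The only residue r in {0, …, 7} with r³ ≡ 5 (mod 8) is r = 5, so r ≡ 5 (mod 8).

(→) Suppose r ≡ 5 (mod 8). Write r = 8j + 5. Then (8j + 5)³ = 512j³ + 960j² + 600j + 125 = 8(64j³ + 120j² + 75j + 15) + 5, so r³ ≡ 5 (mod 8).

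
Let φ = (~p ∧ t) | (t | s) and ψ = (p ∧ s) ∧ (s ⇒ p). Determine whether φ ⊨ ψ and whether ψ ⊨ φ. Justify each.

(⇒) This fails. Under p = F, t = T, s = F, the left side is true but the right side is false.

(⇐) Assume the antecedent. If p is true, the antecedent forces (p = T, t = F, s = T) or (p = T, t = T, s = T), and (~p ∧ t) | (t | s) holds there. If p is false, the antecedent cannot hold. Either way (~p ∧ t) | (t | s) holds.

The forward direction fails; the converse holds.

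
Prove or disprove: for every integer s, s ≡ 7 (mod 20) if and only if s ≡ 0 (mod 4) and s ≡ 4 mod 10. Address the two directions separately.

Neither direction holds.

(⟹) This fails: s = 7 gives 7 ≡ 7 (mod 20) but 7 ≡ 3 (mod 4), so the conjunction on the right does not hold.

(⟸) This fails: s = 4 satisfies both congruences on the right (4 ≡ 0 mod 4 and 4 ≡ 4 mod 10) yet 4 ≡ 4 (mod 20), not 7.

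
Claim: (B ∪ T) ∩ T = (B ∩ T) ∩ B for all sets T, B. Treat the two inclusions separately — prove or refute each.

Only the reverse inclusion holds.

(⟹) This inclusion fails. Take T = {1}, B = ∅; then 1 ∈ (B ∪ T) ∩ T but 1 ∉ (B ∩ T) ∩ B.

(⟸) Let x ∈ (B ∩ T) ∩ B. Then x ∈ T ∩ B, from which x ∈ (B ∪ T) ∩ T.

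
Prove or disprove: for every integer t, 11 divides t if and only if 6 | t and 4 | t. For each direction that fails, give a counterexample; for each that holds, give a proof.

(⟹) This fails: take t = 11. Certainly 11 ∣ 11, but 6 ∤ 11.

(⟸) This fails: take t = 12. Both 6 ∣ 12 and 4 ∣ 12, yet 12 is not a multiple of 11 (since 12 = 1·11 + 1), so 11 ∤ 12.

Both directions fail.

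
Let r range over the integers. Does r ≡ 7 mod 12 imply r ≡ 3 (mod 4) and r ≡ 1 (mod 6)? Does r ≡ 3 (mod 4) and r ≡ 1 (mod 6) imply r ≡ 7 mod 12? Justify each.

(⇒) Suppose r ≡ 7 (mod 12); write r = 12j + 7. Since 4 ∣ 12, reducing mod 4 gives r ≡ 7 ≡ 3 (mod 4); since 6 ∣ 12, reducing mod 6 gives r ≡ 7 ≡ 1 (mod 6).

(⇐) Conversely, if r ≡ 3 (mod 4) and r ≡ 1 (mod 6), then by the Chinese remainder theorem r ≡ 7 (mod 12). This is exactly r ≡ 7 (mod 12).

Both implications hold.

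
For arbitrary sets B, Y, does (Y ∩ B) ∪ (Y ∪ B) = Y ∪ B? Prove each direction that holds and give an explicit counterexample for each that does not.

The two sets are equal.

(⟹) Let x ∈ (Y ∩ B) ∪ (Y ∪ B). Then either x ∈ B and x ∉ Y; or x ∈ Y and x ∉ B; or x ∈ B ∩ Y. In each case x ∈ Y ∪ B, so (Y ∩ B) ∪ (Y ∪ B) ⊆ Y ∪ B.

(⟸) Let x ∈ Y ∪ B. Then either x ∈ B and x ∉ Y; or x ∈ Y and x ∉ B; or x ∈ B ∩ Y. In each case x ∈ (Y ∩ B) ∪ (Y ∪ B), so Y ∪ B ⊆ (Y ∩ B) ∪ (Y ∪ B).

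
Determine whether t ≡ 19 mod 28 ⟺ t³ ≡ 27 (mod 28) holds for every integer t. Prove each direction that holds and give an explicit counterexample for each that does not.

Not equivalent: only (⇒) holds.

(⇒) Suppose t ≡ 19 mod 28. Write t = 28j + 19. Then (28j + 19)³ = 21952j³ + 44688j² + 30324j + 6859 = 28(784j³ + 1596j² + 1083j + 244) + 27, so t³ ≡ 27 (mod 28).

(⇐) This fails: take t = 3. Then 3³ = 27 ≡ 27 (mod 28), yet 3 ≡ 3 (mod 28), not 19.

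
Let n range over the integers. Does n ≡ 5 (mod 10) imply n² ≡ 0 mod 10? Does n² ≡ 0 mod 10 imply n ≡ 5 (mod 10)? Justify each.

[⇒] This fails: take n = 5. Then 5 ≡ 5 (mod 10), but 5² = 25 ≡ 5 (mod 10), not 0.

[⇐] This fails: take n = 0. Then 0² = 0 ≡ 0 (mod 10), yet 0 ≡ 0 (mod 10), not 5.

Both directions fail.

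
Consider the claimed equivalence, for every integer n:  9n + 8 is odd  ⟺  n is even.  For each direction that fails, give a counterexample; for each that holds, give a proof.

Neither implication holds.

Forward direction. This fails: n = 1 gives 9n + 8 = 17, which is odd, but 1 is odd, not even.

Converse. This also fails: n = 0 is even, but 9n + 8 = 8 is even, not odd.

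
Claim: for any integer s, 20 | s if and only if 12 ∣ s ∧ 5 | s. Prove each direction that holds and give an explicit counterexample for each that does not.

(⟸) Suppose 12 ∣ s and 5 ∣ s. Any common multiple of 12 and 5 is a multiple of their lcm; here gcd(12, 5) = 1, so lcm(12, 5) = 12·5 = 60, so 60 ∣ s. Since 20 ∣ 60, it follows that 20 ∣ s.

(⟹) This fails: take s = 20. Certainly 20 ∣ 20, but 12 ∤ 20.

The forward direction fails; the converse holds.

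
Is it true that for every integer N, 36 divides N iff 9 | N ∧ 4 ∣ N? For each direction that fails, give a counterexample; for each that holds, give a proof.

Equivalent; both directions hold.

Forward direction. If 36 ∣ N, write N = 36q. Since 36 = 4·9, N = 9·(4q), so 9 ∣ N; and since 36 = 9·4, N = 4·(9q), so 4 ∣ N.

Converse. Suppose 9 ∣ N and 4 ∣ N. Any common multiple of 9 and 4 is a multiple of their lcm; here gcd(9, 4) = 1, so lcm(9, 4) = 9·4 = 36, so 36 ∣ N.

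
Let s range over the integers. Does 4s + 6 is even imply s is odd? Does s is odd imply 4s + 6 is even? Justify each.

Only the reverse direction holds.

(→) This fails: take s = 0. Then 4s + 6 = 6, which is even, yet s = 0 is even, not odd.

(←) Suppose s is odd. Since 4 is even, 4s is even for every s, so 4s + 6 has the same parity as 6, which is even. Hence 4s + 6 is even.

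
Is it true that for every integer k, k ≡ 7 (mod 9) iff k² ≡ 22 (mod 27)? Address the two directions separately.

Both directions fail.

[⇒] This fails: take k = 16. Then 16 ≡ 7 (mod 9), but 16² = 256 ≡ 13 (mod 27), not 22.

[⇐] This fails: take k = 20. Then 20² = 400 ≡ 22 (mod 27), yet 20 ≡ 2 (mod 9), not 7.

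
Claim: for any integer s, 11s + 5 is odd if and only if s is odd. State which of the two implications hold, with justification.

Neither direction holds.

(→) This fails: s = 4 gives 11s + 5 = 49, which is odd, but 4 is even, not odd.

(←) This also fails: s = 7 is odd, but 11s + 5 = 82 is even, not odd.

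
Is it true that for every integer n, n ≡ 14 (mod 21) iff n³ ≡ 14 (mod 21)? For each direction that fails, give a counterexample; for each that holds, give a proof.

(⟸) Suppose n³ ≡ 14 (mod 21). The only residue r in {0, …, 20} with r³ ≡ 14 (mod 21) is r = 14, so n ≡ 14 (mod 21).

(⟹) Suppose n ≡ 14 (mod 21). Write n = 21j + 14. Then (21j + 14)³ = 9261j³ + 18522j² + 12348j + 2744 = 21(441j³ + 882j² + 588j + 130) + 14, so n³ ≡ 14 (mod 21).

Equivalent; both directions hold.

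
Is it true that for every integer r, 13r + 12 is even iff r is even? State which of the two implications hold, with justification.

Equivalent; both directions hold.

(⟹) Suppose 13r + 12 is even. Since 13 is odd, 13r and r have the same parity, so 13r + 12 ≡ r + 12 (mod 2). As 12 is even, 13r + 12 is even exactly when r is even. Thus r is even.

(⟸) Conversely, suppose r is even; write r = 2j. Then 13r + 12 = 13·(2j) + 12 = 2·13j + 12, which is even.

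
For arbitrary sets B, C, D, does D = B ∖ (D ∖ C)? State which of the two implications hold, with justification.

(⟹) This inclusion fails. Take B = ∅, C = ∅, D = {1}; then 1 ∈ D but 1 ∉ B ∖ (D ∖ C).

(⟸) This inclusion fails. Take B = {1}, C = ∅, D = ∅; then 1 ∈ B ∖ (D ∖ C) but 1 ∉ D.

(⊆) fails and (⊇) fails.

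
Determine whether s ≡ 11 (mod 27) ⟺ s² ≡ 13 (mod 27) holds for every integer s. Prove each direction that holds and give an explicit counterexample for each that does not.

(⟸) This fails: take s = 16. Then 16² = 256 ≡ 13 (mod 27), yet 16 ≡ 16 (mod 27), not 11.

(⟹) Suppose s ≡ 11 (mod 27). Write s = 27j + 11. Then (27j + 11)² = 729j² + 594j + 121 = 27(27j² + 22j + 4) + 13, so s² ≡ 13 (mod 27).

Only the forward implication holds.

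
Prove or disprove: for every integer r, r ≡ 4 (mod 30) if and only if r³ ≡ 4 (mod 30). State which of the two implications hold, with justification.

(⟹) Suppose r ≡ 4 (mod 30). Write r = 30j + 4. Then (30j + 4)³ = 27000j³ + 10800j² + 1440j + 64 = 30(900j³ + 360j² + 48j + 2) + 4, so r³ ≡ 4 (mod 30).

(⟸) Conversely, suppose r³ ≡ 4 (mod 30). The only residue r in {0, …, 29} with r³ ≡ 4 (mod 30) is r = 4, so r ≡ 4 (mod 30).

Both directions hold; the statement is true.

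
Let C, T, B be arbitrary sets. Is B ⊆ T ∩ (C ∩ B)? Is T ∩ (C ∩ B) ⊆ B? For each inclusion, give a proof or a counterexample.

(⊆) This inclusion fails. Take C = ∅, T = ∅, B = {1}; then 1 ∈ B but 1 ∉ T ∩ (C ∩ B).

(⊇) Let x ∈ T ∩ (C ∩ B). Then x ∈ C ∩ T ∩ B, from which x ∈ B.

Only the reverse inclusion holds.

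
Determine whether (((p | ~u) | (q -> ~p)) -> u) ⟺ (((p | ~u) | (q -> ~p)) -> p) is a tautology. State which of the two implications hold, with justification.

Both directions fail.

(→) This fails. Under u = T, p = F, q = F, the left side is true but the right side is false.

(←) This fails. Under u = F, p = T, q = F, the left side is false but the right side is true.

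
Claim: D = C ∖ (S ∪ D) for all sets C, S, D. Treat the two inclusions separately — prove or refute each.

(⊆) fails and (⊇) fails.

(⊆) This inclusion fails. Take C = ∅, S = ∅, D = {1}; then 1 ∈ D but 1 ∉ C ∖ (S ∪ D).

(⊇) This inclusion fails. Take C = {1}, S = ∅, D = ∅; then 1 ∈ C ∖ (S ∪ D) but 1 ∉ D.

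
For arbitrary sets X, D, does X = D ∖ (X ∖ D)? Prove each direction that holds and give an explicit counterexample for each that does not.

(⊆) fails and (⊇) fails.

(⊆) This inclusion fails. Take X = {1}, D = ∅; then 1 ∈ X but 1 ∉ D ∖ (X ∖ D).

(⊇) This inclusion fails. Take X = ∅, D = {1}; then 1 ∈ D ∖ (X ∖ D) but 1 ∉ X.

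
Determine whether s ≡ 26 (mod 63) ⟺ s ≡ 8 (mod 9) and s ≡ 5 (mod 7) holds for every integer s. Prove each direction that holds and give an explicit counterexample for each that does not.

Both directions hold.

(⟸) If s ≡ 8 (mod 9) and s ≡ 5 (mod 7), then by the Chinese remainder theorem s ≡ 26 (mod 63). This is exactly s ≡ 26 (mod 63).

(⟹) Suppose s ≡ 26 (mod 63); write s = 63j + 26. Since 9 ∣ 63, reducing mod 9 gives s ≡ 26 ≡ 8 (mod 9); since 7 ∣ 63, reducing mod 7 gives s ≡ 26 ≡ 5 (mod 7).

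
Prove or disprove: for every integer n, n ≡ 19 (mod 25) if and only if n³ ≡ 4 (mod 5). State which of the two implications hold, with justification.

Only the forward implication holds.

(⟹) Suppose n ≡ 19 (mod 25). Then n³ ≡ 19³ = 6859 (mod 25), and since 5 ∣ 25, also n³ ≡ 4 (mod 5).

(⟸) This fails: take n = 4. Then 4³ = 64 ≡ 4 (mod 5), yet 4 ≡ 4 (mod 25), not 19.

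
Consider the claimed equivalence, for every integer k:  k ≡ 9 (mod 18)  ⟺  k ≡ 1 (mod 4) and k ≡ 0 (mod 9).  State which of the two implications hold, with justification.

(⟹) This fails: k = 27 gives 27 ≡ 9 (mod 18) but 27 ≡ 3 (mod 4), so the conjunction on the right does not hold.

(⟸) Conversely, if k ≡ 1 (mod 4) and k ≡ 0 (mod 9), then by the Chinese remainder theorem k ≡ 9 (mod 36). Since 9 ≡ 9 (mod 18) and 18 ∣ 36, we get k ≡ 9 (mod 18).

Only the reverse direction holds.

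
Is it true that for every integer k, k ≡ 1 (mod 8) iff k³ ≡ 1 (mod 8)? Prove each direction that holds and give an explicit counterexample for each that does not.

Forward direction. Suppose k ≡ 1 (mod 8). Write k = 8j + 1. Then (8j + 1)³ = 512j³ + 192j² + 24j + 1 = 8(64j³ + 24j² + 3j) + 1, so k³ ≡ 1 (mod 8).

Converse. For the converse, argue contrapositively. If k ≢ 1 (mod 8), then k is congruent to one of 0, 2, 3, 4, 5, 6, 7 modulo 8, and these give k³ ≡ 0, 0, 3, 0, 5, 0, 7 respectively — never 1.

Both implications hold.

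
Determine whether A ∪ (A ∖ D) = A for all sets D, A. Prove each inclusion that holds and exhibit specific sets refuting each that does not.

Both inclusions hold; the sets are equal.

Reverse inclusion. Let x ∈ A. Then either x ∈ A and x ∉ D; or x ∈ D ∩ A. In each case x ∈ A ∪ (A ∖ D), so A ⊆ A ∪ (A ∖ D).

Forward inclusion. Let x ∈ A ∪ (A ∖ D). Then either x ∈ A and x ∉ D; or x ∈ D ∩ A. In each case x ∈ A, so A ∪ (A ∖ D) ⊆ A.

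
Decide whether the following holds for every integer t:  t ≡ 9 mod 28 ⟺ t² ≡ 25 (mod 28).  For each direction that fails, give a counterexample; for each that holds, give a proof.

The forward direction holds; the converse fails.

Converse. This fails: take t = 5. Then 5² = 25 ≡ 25 (mod 28), yet 5 ≡ 5 (mod 28), not 9.

Forward direction. Suppose t ≡ 9 mod 28. Write t = 28j + 9. Then (28j + 9)² = 784j² + 504j + 81 = 28(28j² + 18j + 2) + 25, so t² ≡ 25 (mod 28).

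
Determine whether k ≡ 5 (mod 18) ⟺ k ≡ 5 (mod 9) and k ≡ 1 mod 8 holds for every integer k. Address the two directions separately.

The forward direction fails; the converse holds.

(⟹) This fails: k = 59 gives 59 ≡ 5 (mod 18) but 59 ≡ 3 (mod 8), so the conjunction on the right does not hold.

(⟸) Conversely, if k ≡ 5 (mod 9) and k ≡ 1 (mod 8), then by the Chinese remainder theorem k ≡ 41 (mod 72). Since 41 ≡ 5 (mod 18) and 18 ∣ 72, we get k ≡ 5 (mod 18).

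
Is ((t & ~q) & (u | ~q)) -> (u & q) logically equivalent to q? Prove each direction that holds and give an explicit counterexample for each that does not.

Converse. Assume the antecedent. If t is true, the antecedent forces (t = T, u = F, q = T) or (t = T, u = T, q = T), and the consequent holds there. If t is false, the consequent reduces to true regardless of the other variables. Either way the consequent holds.

Forward direction. This fails. Under t = F, u = F, q = F, the left side is true but the right side is false.

Only the reverse direction holds.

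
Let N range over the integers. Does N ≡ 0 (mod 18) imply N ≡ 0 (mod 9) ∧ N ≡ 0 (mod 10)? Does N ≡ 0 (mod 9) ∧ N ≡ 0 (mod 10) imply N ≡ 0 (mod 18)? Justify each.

[⇒] This fails: N = 36 gives 36 ≡ 0 (mod 18) but 36 ≡ 6 (mod 10), so the conjunction on the right does not hold.

[⇐] Conversely, if N ≡ 0 (mod 9) and N ≡ 0 (mod 10), then by the Chinese remainder theorem N ≡ 0 (mod 90). Since 0 ≡ 0 (mod 18) and 18 ∣ 90, we get N ≡ 0 (mod 18).

Only the reverse direction holds.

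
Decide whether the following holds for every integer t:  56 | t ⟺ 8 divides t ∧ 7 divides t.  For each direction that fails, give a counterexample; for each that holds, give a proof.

Forward direction. If 56 ∣ t, write t = 56q. Since 56 = 7·8, t = 8·(7q), so 8 ∣ t; and since 56 = 8·7, t = 7·(8q), so 7 ∣ t.

Converse. Suppose 8 ∣ t and 7 ∣ t. Any common multiple of 8 and 7 is a multiple of their lcm; here gcd(8, 7) = 1, so lcm(8, 7) = 8·7 = 56, so 56 ∣ t.

The biconditional holds.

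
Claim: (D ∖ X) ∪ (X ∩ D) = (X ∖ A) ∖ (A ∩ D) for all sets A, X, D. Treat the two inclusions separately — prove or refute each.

(⟹) This inclusion fails. Take A = ∅, X = ∅, D = {1}; then 1 ∈ (D ∖ X) ∪ (X ∩ D) but 1 ∉ (X ∖ A) ∖ (A ∩ D).

(⟸) This inclusion fails. Take A = ∅, X = {1}, D = ∅; then 1 ∈ (X ∖ A) ∖ (A ∩ D) but 1 ∉ (D ∖ X) ∪ (X ∩ D).

Neither inclusion holds.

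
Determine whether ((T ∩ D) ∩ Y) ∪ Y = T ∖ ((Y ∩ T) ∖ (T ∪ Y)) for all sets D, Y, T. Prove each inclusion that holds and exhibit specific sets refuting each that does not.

Forward inclusion. This inclusion fails. Take D = ∅, Y = {1}, T = ∅; then 1 ∈ ((T ∩ D) ∩ Y) ∪ Y but 1 ∉ T ∖ ((Y ∩ T) ∖ (T ∪ Y)).

Reverse inclusion. This inclusion fails. Take D = ∅, Y = ∅, T = {1}; then 1 ∈ T ∖ ((Y ∩ T) ∖ (T ∪ Y)) but 1 ∉ ((T ∩ D) ∩ Y) ∪ Y.

Neither inclusion holds.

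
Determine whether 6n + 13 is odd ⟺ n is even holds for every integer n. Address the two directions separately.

Forward direction. This fails: take n = 3. Then 6n + 13 = 31, which is odd, yet n = 3 is odd, not even.

Converse. Suppose n is even. Since 6 is even, 6n is even for every n, so 6n + 13 has the same parity as 13, which is odd. Hence 6n + 13 is odd.

Only the converse holds.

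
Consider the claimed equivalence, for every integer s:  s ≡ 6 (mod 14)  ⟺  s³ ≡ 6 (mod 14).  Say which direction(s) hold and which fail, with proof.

(⟹) Suppose s ≡ 6 (mod 14). Write s = 14j + 6. Then (14j + 6)³ = 2744j³ + 3528j² + 1512j + 216 = 14(196j³ + 252j² + 108j + 15) + 6, so s³ ≡ 6 (mod 14).

(⟸) This fails: take s = 10. Then 10³ = 1000 ≡ 6 (mod 14), yet 10 ≡ 10 (mod 14), not 6.

Not equivalent: only (⇒) holds.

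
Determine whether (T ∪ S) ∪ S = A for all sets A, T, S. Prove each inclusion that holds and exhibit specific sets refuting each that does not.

(⟹) This inclusion fails. Take A = ∅, T = {1}, S = ∅; then 1 ∈ (T ∪ S) ∪ S but 1 ∉ A.

(⟸) This inclusion fails. Take A = {1}, T = ∅, S = ∅; then 1 ∈ A but 1 ∉ (T ∪ S) ∪ S.

Both inclusions fail.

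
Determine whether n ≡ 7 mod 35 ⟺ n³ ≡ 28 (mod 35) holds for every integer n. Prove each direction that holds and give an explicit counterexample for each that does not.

Equivalent; both directions hold.

[⇒] Suppose n ≡ 7 mod 35. Write n = 35j + 7. Then (35j + 7)³ = 42875j³ + 25725j² + 5145j + 343 = 35(1225j³ + 735j² + 147j + 9) + 28, so n³ ≡ 28 (mod 35).

[⇐] Conversely, suppose n³ ≡ 28 (mod 35). The only residue r in {0, …, 34} with r³ ≡ 28 (mod 35) is r = 7, so n ≡ 7 (mod 35).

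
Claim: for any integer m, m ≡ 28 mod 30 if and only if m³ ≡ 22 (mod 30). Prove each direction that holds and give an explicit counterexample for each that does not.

(⇐) Suppose m³ ≡ 22 (mod 30). The only residue r in {0, …, 29} with r³ ≡ 22 (mod 30) is r = 28, so m ≡ 28 (mod 30).

(⇒) Suppose m ≡ 28 mod 30. Write m = 30j + 28. Then (30j + 28)³ = 27000j³ + 75600j² + 70560j + 21952 = 30(900j³ + 2520j² + 2352j + 731) + 22, so m³ ≡ 22 (mod 30).

The biconditional holds.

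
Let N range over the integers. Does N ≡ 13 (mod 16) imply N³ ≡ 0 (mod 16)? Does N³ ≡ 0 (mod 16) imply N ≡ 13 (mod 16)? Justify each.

[⇒] This fails: take N = 13. Then 13 ≡ 13 (mod 16), but 13³ = 2197 ≡ 5 (mod 16), not 0.

[⇐] This fails: take N = 0. Then 0³ = 0 ≡ 0 (mod 16), yet 0 ≡ 0 (mod 16), not 13.

Neither direction holds.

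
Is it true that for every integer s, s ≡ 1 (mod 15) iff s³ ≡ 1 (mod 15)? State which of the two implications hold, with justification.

(⇒) Suppose s ≡ 1 (mod 15). Write s = 15j + 1. Then (15j + 1)³ = 3375j³ + 675j² + 45j + 1 = 15(225j³ + 45j² + 3j) + 1, so s³ ≡ 1 (mod 15).

(⇐) Conversely, suppose s³ ≡ 1 (mod 15). The only residue r in {0, …, 14} with r³ ≡ 1 (mod 15) is r = 1, so s ≡ 1 (mod 15).

Both directions hold.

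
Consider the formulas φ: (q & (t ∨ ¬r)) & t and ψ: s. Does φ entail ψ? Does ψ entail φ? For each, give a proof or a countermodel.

(⟹) This fails. Under t = T, s = F, q = T, r = T, the left side is true but the right side is false.

(⟸) This fails. Under t = F, s = T, q = F, r = F, the left side is false but the right side is true.

Both directions fail.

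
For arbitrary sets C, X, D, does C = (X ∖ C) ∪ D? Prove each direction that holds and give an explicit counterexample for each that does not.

Both inclusions fail.

Forward inclusion. This inclusion fails. Take C = {1}, X = ∅, D = ∅; then 1 ∈ C but 1 ∉ (X ∖ C) ∪ D.

Reverse inclusion. This inclusion fails. Take C = ∅, X = {1}, D = ∅; then 1 ∈ (X ∖ C) ∪ D but 1 ∉ C.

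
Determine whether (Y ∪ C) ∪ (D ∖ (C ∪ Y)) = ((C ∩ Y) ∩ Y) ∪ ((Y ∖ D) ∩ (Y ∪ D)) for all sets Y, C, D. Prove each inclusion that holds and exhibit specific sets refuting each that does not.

The sets are not equal: only the reverse inclusion holds.

Forward inclusion. This inclusion fails. Take Y = ∅, C = {1}, D = ∅; then 1 ∈ (Y ∪ C) ∪ (D ∖ (C ∪ Y)) but 1 ∉ ((C ∩ Y) ∩ Y) ∪ ((Y ∖ D) ∩ (Y ∪ D)).

Reverse inclusion. Let x ∈ ((C ∩ Y) ∩ Y) ∪ ((Y ∖ D) ∩ (Y ∪ D)). Then either x ∈ Y and x ∉ C, D; or x ∈ Y ∩ C and x ∉ D; or x ∈ Y ∩ C ∩ D. In each case x ∈ (Y ∪ C) ∪ (D ∖ (C ∪ Y)), so ((C ∩ Y) ∩ Y) ∪ ((Y ∖ D) ∩ (Y ∪ D)) ⊆ (Y ∪ C) ∪ (D ∖ (C ∪ Y)).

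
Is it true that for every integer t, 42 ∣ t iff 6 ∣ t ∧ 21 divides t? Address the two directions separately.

Equivalent; both directions hold.

[⇒] If 42 ∣ t, write t = 42q. Since 42 = 7·6, t = 6·(7q), so 6 ∣ t; and since 42 = 2·21, t = 21·(2q), so 21 ∣ t.

[⇐] Suppose 6 ∣ t and 21 ∣ t. Any common multiple of 6 and 21 is a multiple of their lcm; here lcm(6, 21) = 6·21/gcd(6, 21) = 126/3 = 42, so 42 ∣ t.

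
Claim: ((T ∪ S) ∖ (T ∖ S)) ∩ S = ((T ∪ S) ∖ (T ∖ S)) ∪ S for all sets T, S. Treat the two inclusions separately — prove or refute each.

Forward inclusion. Let x ∈ ((T ∪ S) ∖ (T ∖ S)) ∩ S. Then either x ∈ S and x ∉ T; or x ∈ T ∩ S. In each case x ∈ ((T ∪ S) ∖ (T ∖ S)) ∪ S, so ((T ∪ S) ∖ (T ∖ S)) ∩ S ⊆ ((T ∪ S) ∖ (T ∖ S)) ∪ S.

Reverse inclusion. Let x ∈ ((T ∪ S) ∖ (T ∖ S)) ∪ S. Then either x ∈ S and x ∉ T; or x ∈ T ∩ S. In each case x ∈ ((T ∪ S) ∖ (T ∖ S)) ∩ S, so ((T ∪ S) ∖ (T ∖ S)) ∪ S ⊆ ((T ∪ S) ∖ (T ∖ S)) ∩ S.

The two sets are equal.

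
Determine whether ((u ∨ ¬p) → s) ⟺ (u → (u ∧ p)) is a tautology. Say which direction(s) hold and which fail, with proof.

Neither direction holds.

(→) This fails. Under s = T, u = T, p = F, the left side is true but the right side is false.

(←) This fails. Under s = F, u = F, p = F, the left side is false but the right side is true.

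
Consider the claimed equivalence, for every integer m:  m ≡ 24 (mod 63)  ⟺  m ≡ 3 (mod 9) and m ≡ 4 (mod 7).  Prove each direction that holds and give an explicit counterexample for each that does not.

Neither direction holds.

(→) This fails: m = 24 gives 24 ≡ 24 (mod 63) but 24 ≡ 6 (mod 9), so the conjunction on the right does not hold.

(←) This fails: m = 39 satisfies both congruences on the right (39 ≡ 3 mod 9 and 39 ≡ 4 mod 7) yet 39 ≡ 39 (mod 63), not 24.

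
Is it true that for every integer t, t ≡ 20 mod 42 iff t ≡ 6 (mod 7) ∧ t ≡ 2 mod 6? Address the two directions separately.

(⟹) Suppose t ≡ 20 (mod 42); write t = 42j + 20. Since 7 ∣ 42, reducing mod 7 gives t ≡ 20 ≡ 6 (mod 7); since 6 ∣ 42, reducing mod 6 gives t ≡ 20 ≡ 2 (mod 6).

(⟸) Conversely, if t ≡ 6 (mod 7) and t ≡ 2 (mod 6), then by the Chinese remainder theorem t ≡ 20 (mod 42). This is exactly t ≡ 20 (mod 42).

Equivalent; both directions hold.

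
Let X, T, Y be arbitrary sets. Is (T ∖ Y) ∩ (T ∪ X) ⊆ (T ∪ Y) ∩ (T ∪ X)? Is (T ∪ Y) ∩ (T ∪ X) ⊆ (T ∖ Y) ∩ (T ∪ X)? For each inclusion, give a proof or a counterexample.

Only the forward inclusion holds.

(⊇) This inclusion fails. Take X = {1}, T = ∅, Y = {1}; then 1 ∈ (T ∪ Y) ∩ (T ∪ X) but 1 ∉ (T ∖ Y) ∩ (T ∪ X).

(⊆) Let x ∈ (T ∖ Y) ∩ (T ∪ X). Then either x ∈ T and x ∉ X, Y; or x ∈ X ∩ T and x ∉ Y. In each case x ∈ (T ∪ Y) ∩ (T ∪ X), so (T ∖ Y) ∩ (T ∪ X) ⊆ (T ∪ Y) ∩ (T ∪ X).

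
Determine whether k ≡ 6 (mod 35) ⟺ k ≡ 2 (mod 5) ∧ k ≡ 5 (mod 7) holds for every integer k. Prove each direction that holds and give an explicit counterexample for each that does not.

(→) This fails: k = 6 gives 6 ≡ 6 (mod 35) but 6 ≡ 1 (mod 5), so the conjunction on the right does not hold.

(←) This fails: k = 12 satisfies both congruences on the right (12 ≡ 2 mod 5 and 12 ≡ 5 mod 7) yet 12 ≡ 12 (mod 35), not 6.

Both directions fail.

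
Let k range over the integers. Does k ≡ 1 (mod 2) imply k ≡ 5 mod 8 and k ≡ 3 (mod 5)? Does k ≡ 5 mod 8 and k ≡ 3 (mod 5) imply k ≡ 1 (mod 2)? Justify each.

(→) This fails: k = 1 gives 1 ≡ 1 (mod 2) but 1 ≡ 1 (mod 8), so the conjunction on the right does not hold.

(←) Conversely, if k ≡ 5 (mod 8) and k ≡ 3 (mod 5), then by the Chinese remainder theorem k ≡ 13 (mod 40). Since 13 ≡ 1 (mod 2) and 2 ∣ 40, we get k ≡ 1 (mod 2).

(⇒) fails; (⇐) holds.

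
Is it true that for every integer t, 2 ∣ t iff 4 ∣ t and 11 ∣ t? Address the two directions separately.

[⇒] This fails: take t = 2. Certainly 2 ∣ 2, but 4 ∤ 2.

[⇐] Suppose 4 ∣ t and 11 ∣ t. Any common multiple of 4 and 11 is a multiple of their lcm; here gcd(4, 11) = 1, so lcm(4, 11) = 4·11 = 44, so 44 ∣ t. Since 2 ∣ 44, it follows that 2 ∣ t.

The forward direction fails; the converse holds.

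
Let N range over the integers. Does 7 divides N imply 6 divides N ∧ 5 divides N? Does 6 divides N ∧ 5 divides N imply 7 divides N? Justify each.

[⇒] This fails: take N = 7. Certainly 7 ∣ 7, but 6 ∤ 7.

[⇐] This fails: take N = 30. Both 6 ∣ 30 and 5 ∣ 30, yet 30 is not a multiple of 7 (since 30 = 4·7 + 2), so 7 ∤ 30.

Neither implication holds.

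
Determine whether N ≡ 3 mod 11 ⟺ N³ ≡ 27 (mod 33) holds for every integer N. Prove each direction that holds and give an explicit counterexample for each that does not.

Not equivalent: only (⇐) holds.

(⇒) This fails: take N = 14. Then 14 ≡ 3 (mod 11), but 14³ = 2744 ≡ 5 (mod 33), not 27.

(⇐) Conversely, the residues r modulo 33 with r³ ≡ 27 (mod 33) are exactly {3}, and each is ≡ 3 (mod 11).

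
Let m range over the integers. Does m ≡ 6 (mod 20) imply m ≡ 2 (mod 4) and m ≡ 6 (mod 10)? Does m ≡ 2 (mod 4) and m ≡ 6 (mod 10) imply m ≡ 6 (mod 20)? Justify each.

The biconditional holds.

(⟹) Suppose m ≡ 6 (mod 20); write m = 20j + 6. Since 4 ∣ 20, reducing mod 4 gives m ≡ 6 ≡ 2 (mod 4); since 10 ∣ 20, reducing mod 10 gives m ≡ 6 (mod 10).

(⟸) Conversely, if m ≡ 2 (mod 4) and m ≡ 6 (mod 10), then by the Chinese remainder theorem m ≡ 6 (mod 20). This is exactly m ≡ 6 (mod 20).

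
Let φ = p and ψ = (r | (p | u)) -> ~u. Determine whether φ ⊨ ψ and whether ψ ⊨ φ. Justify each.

(⇒) fails and (⇐) fails.

[⇒] This fails. Under p = T, u = T, r = F, the left side is true but the right side is false.

[⇐] This fails. Under p = F, u = F, r = F, the left side is false but the right side is true.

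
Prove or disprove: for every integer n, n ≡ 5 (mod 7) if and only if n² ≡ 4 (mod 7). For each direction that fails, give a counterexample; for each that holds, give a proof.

Only the forward implication holds.

(⟹) Suppose n ≡ 5 (mod 7). Write n = 7j + 5. Then (7j + 5)² = 49j² + 70j + 25 = 7(7j² + 10j + 3) + 4, so n² ≡ 4 (mod 7).

(⟸) This fails: take n = 2. Then 2² = 4 ≡ 4 (mod 7), yet 2 ≡ 2 (mod 7), not 5.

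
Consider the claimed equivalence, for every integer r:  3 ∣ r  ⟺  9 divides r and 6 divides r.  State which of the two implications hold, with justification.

(→) This fails: take r = 3. Certainly 3 ∣ 3, but 9 ∤ 3.

(←) Suppose 9 ∣ r and 6 ∣ r. Any common multiple of 9 and 6 is a multiple of their lcm; here lcm(9, 6) = 9·6/gcd(9, 6) = 54/3 = 18, so 18 ∣ r. Since 3 ∣ 18, it follows that 3 ∣ r.

(⇒) fails; (⇐) holds.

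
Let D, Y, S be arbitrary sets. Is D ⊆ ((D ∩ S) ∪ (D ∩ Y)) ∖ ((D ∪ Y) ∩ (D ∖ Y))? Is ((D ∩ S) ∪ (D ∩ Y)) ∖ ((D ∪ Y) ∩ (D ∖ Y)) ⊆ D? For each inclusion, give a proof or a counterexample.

(⊆) fails; (⊇) holds.

(⊆) This inclusion fails. Take D = {1}, Y = ∅, S = ∅; then 1 ∈ D but 1 ∉ ((D ∩ S) ∪ (D ∩ Y)) ∖ ((D ∪ Y) ∩ (D ∖ Y)).

(⊇) Let x ∈ ((D ∩ S) ∪ (D ∩ Y)) ∖ ((D ∪ Y) ∩ (D ∖ Y)). Then either x ∈ D ∩ Y and x ∉ S; or x ∈ D ∩ Y ∩ S. In each case x ∈ D, so ((D ∩ S) ∪ (D ∩ Y)) ∖ ((D ∪ Y) ∩ (D ∖ Y)) ⊆ D.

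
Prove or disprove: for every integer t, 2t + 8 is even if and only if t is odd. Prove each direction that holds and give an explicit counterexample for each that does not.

(⇒) fails; (⇐) holds.

(⟹) This fails: take t = 2. Then 2t + 8 = 12, which is even, yet t = 2 is even, not odd.

(⟸) Suppose t is odd. Since 2 is even, 2t is even for every t, so 2t + 8 has the same parity as 8, which is even. Hence 2t + 8 is even.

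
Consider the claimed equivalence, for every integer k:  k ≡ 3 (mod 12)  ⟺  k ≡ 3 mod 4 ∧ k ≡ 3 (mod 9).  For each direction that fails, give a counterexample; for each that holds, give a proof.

Only the converse holds.

(⟹) This fails: k = 27 gives 27 ≡ 3 (mod 12) but 27 ≡ 0 (mod 9), so the conjunction on the right does not hold.

(⟸) Conversely, if k ≡ 3 (mod 4) and k ≡ 3 (mod 9), then by the Chinese remainder theorem k ≡ 3 (mod 36). Since 3 ≡ 3 (mod 12) and 12 ∣ 36, we get k ≡ 3 (mod 12).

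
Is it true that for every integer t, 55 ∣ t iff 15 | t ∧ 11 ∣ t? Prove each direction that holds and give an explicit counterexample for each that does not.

Only the reverse direction holds.

Forward direction. This fails: take t = 55. Certainly 55 ∣ 55, but 15 ∤ 55.

Converse. Suppose 15 ∣ t and 11 ∣ t. Any common multiple of 15 and 11 is a multiple of their lcm; here gcd(15, 11) = 1, so lcm(15, 11) = 15·11 = 165, so 165 ∣ t. Since 55 ∣ 165, it follows that 55 ∣ t.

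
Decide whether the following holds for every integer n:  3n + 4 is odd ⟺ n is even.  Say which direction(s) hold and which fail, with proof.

(⟹) This fails: n = 3 gives 3n + 4 = 13, which is odd, but 3 is odd, not even.

(⟸) This also fails: n = 2 is even, but 3n + 4 = 10 is even, not odd.

Neither implication holds.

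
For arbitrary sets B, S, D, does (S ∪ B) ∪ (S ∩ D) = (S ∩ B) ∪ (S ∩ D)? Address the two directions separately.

(⊆) This inclusion fails. Take B = {1}, S = ∅, D = ∅; then 1 ∈ (S ∪ B) ∪ (S ∩ D) but 1 ∉ (S ∩ B) ∪ (S ∩ D).

(⊇) Let x ∈ (S ∩ B) ∪ (S ∩ D). Then either x ∈ B ∩ S and x ∉ D; or x ∈ S ∩ D and x ∉ B; or x ∈ B ∩ S ∩ D. In each case x ∈ (S ∪ B) ∪ (S ∩ D), so (S ∩ B) ∪ (S ∩ D) ⊆ (S ∪ B) ∪ (S ∩ D).

Only the reverse inclusion holds.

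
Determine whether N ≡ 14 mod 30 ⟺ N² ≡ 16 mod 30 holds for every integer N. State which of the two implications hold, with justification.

(⇒) holds; (⇐) fails.

(⇒) Suppose N ≡ 14 mod 30. Write N = 30j + 14. Then (30j + 14)² = 900j² + 840j + 196 = 30(30j² + 28j + 6) + 16, so N² ≡ 16 (mod 30).

(⇐) This fails: take N = 4. Then 4² = 16 ≡ 16 (mod 30), yet 4 ≡ 4 (mod 30), not 14.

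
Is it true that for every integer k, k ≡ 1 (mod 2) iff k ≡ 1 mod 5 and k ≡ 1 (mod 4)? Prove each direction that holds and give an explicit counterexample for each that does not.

[⇐] If k ≡ 1 (mod 5) and k ≡ 1 (mod 4), then by the Chinese remainder theorem k ≡ 1 (mod 20). Since 1 ≡ 1 (mod 2) and 2 ∣ 20, we get k ≡ 1 (mod 2).

[⇒] This fails: k = 3 gives 3 ≡ 1 (mod 2) but 3 ≡ 3 (mod 5), so the conjunction on the right does not hold.

The forward direction fails; the converse holds.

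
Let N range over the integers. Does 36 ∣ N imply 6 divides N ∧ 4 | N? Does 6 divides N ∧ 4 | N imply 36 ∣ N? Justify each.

Converse. This fails: take N = 12. Both 6 ∣ 12 and 4 ∣ 12, yet 12 is not a multiple of 36 (since 12 = 0·36 + 12), so 36 ∤ 12.

Forward direction. If 36 ∣ N, write N = 36q. Since 36 = 6·6, N = 6·(6q), so 6 ∣ N; and since 36 = 9·4, N = 4·(9q), so 4 ∣ N.

The forward direction holds; the converse fails.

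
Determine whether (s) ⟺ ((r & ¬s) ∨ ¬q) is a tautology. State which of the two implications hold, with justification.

[⇒] This fails. Under r = F, q = T, s = T, the left side is true but the right side is false.

[⇐] This fails. Under r = F, q = F, s = F, the left side is false but the right side is true.

Neither direction holds.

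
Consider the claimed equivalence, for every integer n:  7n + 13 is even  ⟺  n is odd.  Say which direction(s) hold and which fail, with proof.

[⇒] Suppose 7n + 13 is even. Since 7 is odd, 7n and n have the same parity, so 7n + 13 ≡ n + 13 (mod 2). As 13 is odd, 7n + 13 is even exactly when n is odd. Thus n is odd.

[⇐] Conversely, suppose n is odd; write n = 2j + 1. Then 7n + 13 = 7·(2j + 1) + 13 = 2·7j + 20, which is even.

Both directions hold; the statement is true.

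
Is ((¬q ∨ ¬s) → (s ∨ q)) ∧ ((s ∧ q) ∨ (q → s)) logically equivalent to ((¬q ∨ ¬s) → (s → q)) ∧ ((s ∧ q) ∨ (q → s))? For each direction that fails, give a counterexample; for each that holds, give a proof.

(⇒) fails and (⇐) fails.

Forward direction. This fails. Under q = F, s = T, the left side is true but the right side is false.

Converse. This fails. Under q = F, s = F, the left side is false but the right side is true.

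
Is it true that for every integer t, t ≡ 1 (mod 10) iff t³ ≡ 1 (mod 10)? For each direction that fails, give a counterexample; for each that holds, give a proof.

The biconditional holds.

(⇒) Suppose t ≡ 1 (mod 10). Write t = 10j + 1. Then (10j + 1)³ = 1000j³ + 300j² + 30j + 1 = 10(100j³ + 30j² + 3j) + 1, so t³ ≡ 1 (mod 10).

(⇐) For the converse, argue contrapositively. If t ≢ 1 (mod 10), then t is congruent to one of 0, 2, 3, 4, 5, 6, 7, 8, 9 modulo 10, and these give t³ ≡ 0, 8, 7, 4, 5, 6, 3, 2, 9 respectively — never 1.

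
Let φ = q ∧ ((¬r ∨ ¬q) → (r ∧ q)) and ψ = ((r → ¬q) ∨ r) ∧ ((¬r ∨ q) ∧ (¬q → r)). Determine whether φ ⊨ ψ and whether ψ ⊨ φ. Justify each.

(⇒) holds; (⇐) fails.

(→) Assume the antecedent. If r is true, the antecedent forces (r = T, q = T), and the consequent holds there. If r is false, the antecedent cannot hold. Either way the consequent holds.

(←) This fails. Under r = F, q = T, the left side is false but the right side is true.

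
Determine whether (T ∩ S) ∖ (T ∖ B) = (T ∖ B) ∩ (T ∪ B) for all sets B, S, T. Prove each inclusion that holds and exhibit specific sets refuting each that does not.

(⊆) This inclusion fails. Take B = {1}, S = {1}, T = {1}; then 1 ∈ (T ∩ S) ∖ (T ∖ B) but 1 ∉ (T ∖ B) ∩ (T ∪ B).

(⊇) This inclusion fails. Take B = ∅, S = ∅, T = {1}; then 1 ∈ (T ∖ B) ∩ (T ∪ B) but 1 ∉ (T ∩ S) ∖ (T ∖ B).

(⊆) fails and (⊇) fails.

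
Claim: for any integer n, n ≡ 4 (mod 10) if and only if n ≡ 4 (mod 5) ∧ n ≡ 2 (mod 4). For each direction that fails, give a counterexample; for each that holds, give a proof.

Only the converse holds.

Forward direction. This fails: n = 4 gives 4 ≡ 4 (mod 10) but 4 ≡ 0 (mod 4), so the conjunction on the right does not hold.

Converse. If n ≡ 4 (mod 5) and n ≡ 2 (mod 4), then by the Chinese remainder theorem n ≡ 14 (mod 20). Since 14 ≡ 4 (mod 10) and 10 ∣ 20, we get n ≡ 4 (mod 10).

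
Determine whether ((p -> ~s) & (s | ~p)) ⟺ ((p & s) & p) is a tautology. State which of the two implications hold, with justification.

Forward direction. This fails. Under p = F, s = F, the left side is true but the right side is false.

Converse. This fails. Under p = T, s = T, the left side is false but the right side is true.

Neither direction holds.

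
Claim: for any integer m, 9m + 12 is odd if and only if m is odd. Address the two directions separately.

Converse. Suppose m is odd; write m = 2j + 1. Then 9m + 12 = 9·(2j + 1) + 12 = 2·9j + 21, which is odd.

Forward direction. Suppose 9m + 12 is odd. Since 9 is odd, 9m and m have the same parity, so 9m + 12 ≡ m + 12 (mod 2). As 12 is even, 9m + 12 is odd exactly when m is odd. Thus m is odd.

Both implications hold.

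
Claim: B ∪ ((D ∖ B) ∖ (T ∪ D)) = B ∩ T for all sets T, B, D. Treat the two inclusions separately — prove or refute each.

(⟹) This inclusion fails. Take T = ∅, B = {1}, D = ∅; then 1 ∈ B ∪ ((D ∖ B) ∖ (T ∪ D)) but 1 ∉ B ∩ T.

(⟸) Let x ∈ B ∩ T. Then either x ∈ T ∩ B and x ∉ D; or x ∈ T ∩ B ∩ D. In each case x ∈ B ∪ ((D ∖ B) ∖ (T ∪ D)), so B ∩ T ⊆ B ∪ ((D ∖ B) ∖ (T ∪ D)).

Only the reverse inclusion holds.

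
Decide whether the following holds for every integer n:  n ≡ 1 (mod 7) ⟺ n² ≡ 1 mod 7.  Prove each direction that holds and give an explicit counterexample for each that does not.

Not equivalent: only (⇒) holds.

(⟹) Suppose n ≡ 1 (mod 7). Write n = 7j + 1. Then (7j + 1)² = 49j² + 14j + 1 = 7(7j² + 2j) + 1, so n² ≡ 1 (mod 7).

(⟸) This fails: take n = 6. Then 6² = 36 ≡ 1 (mod 7), yet 6 ≡ 6 (mod 7), not 1.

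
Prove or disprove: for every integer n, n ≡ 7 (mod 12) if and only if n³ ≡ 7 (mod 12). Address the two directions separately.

(→) Suppose n ≡ 7 (mod 12). Write n = 12j + 7. Then (12j + 7)³ = 1728j³ + 3024j² + 1764j + 343 = 12(144j³ + 252j² + 147j + 28) + 7, so n³ ≡ 7 (mod 12).

(←) Conversely, suppose n³ ≡ 7 (mod 12). The only residue r in {0, …, 11} with r³ ≡ 7 (mod 12) is r = 7, so n ≡ 7 (mod 12).

Equivalent; both directions hold.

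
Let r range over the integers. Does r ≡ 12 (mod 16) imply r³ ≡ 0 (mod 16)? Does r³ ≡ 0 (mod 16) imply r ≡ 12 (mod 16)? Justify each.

Converse. This fails: take r = 0. Then 0³ = 0 ≡ 0 (mod 16), yet 0 ≡ 0 (mod 16), not 12.

Forward direction. Suppose r ≡ 12 (mod 16). Write r = 16j + 12. Then (16j + 12)³ = 4096j³ + 9216j² + 6912j + 1728 = 16(256j³ + 576j² + 432j + 108) + 0, so r³ ≡ 0 (mod 16).

(⇒) holds; (⇐) fails.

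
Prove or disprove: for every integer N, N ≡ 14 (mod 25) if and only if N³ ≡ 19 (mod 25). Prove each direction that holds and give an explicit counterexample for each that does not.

(⟹) Suppose N ≡ 14 (mod 25). Write N = 25j + 14. Then (25j + 14)³ = 15625j³ + 26250j² + 14700j + 2744 = 25(625j³ + 1050j² + 588j + 109) + 19, so N³ ≡ 19 (mod 25).

(⟸) Conversely, suppose N³ ≡ 19 (mod 25). The only residue r in {0, …, 24} with r³ ≡ 19 (mod 25) is r = 14, so N ≡ 14 (mod 25).

Both directions hold.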